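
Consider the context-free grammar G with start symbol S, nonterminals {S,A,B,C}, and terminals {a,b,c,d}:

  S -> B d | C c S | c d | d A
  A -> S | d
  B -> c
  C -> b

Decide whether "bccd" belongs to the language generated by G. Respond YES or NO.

CNF form of G:
  S -> B T0 | C X3 | T0 A | T1 T0
  A -> B T0 | C X2 | T0 A | T1 T0 | d
  B -> c
  C -> b
  T0 -> d
  T1 -> c
  X2 -> T1 S
  X3 -> T1 S

CYK table (by increasing span):
  [0..0]={C}  "b"
  [1..1]={B,T1}  "c"  orig:{B}
  [2..2]={B,T1}  "c"  orig:{B}
  [3..3]={A,T0}  "d"  orig:{A}
  [0..1]=∅  "bc"
  [1..2]=∅  "cc"
  [2..3]={A,S}  "cd"
  [0..2]=∅  "bcc"
  [1..3]={X2,X3}  "ccd"  orig:{}
  [0..3]={A,S}  "bccd"

S ∈ T[0,3] ⇒ YES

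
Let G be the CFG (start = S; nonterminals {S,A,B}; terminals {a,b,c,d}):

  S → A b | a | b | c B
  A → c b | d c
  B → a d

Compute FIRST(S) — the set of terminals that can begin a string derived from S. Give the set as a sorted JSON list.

FIRST iteration:
iter 1:
  A via A→c b: +{c}
  A via A→d c: +{d}
  B via B→a d: +{a}
  S via S→A b: +{c,d}
  S via S→a: +{a}
  S via S→b: +{b}
  FIRST[S]={a,b,c,d}  FIRST[A]={c,d}  FIRST[B]={a}
iter 2: done
  FIRST[S]={a,b,c,d}  FIRST[A]={c,d}  FIRST[B]={a}

FIRST(S) = ["a", "b", "c", "d"]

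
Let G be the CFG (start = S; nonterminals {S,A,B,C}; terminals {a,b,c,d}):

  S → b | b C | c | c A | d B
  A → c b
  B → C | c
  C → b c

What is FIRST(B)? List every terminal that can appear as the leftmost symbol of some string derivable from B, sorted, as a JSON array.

FIRST iteration:
pass 1:
  A via A→c b: +{c}
  B via B→c: +{c}
  C via C→b c: +{b}
  S via S→b: +{b}
  S via S→c: +{c}
  S via S→d B: +{d}
  FIRST(S)={b,c,d}  FIRST(A)={c}  FIRST(B)={c}  FIRST(C)={b}
pass 2:
  B via B→C: +{b}
  FIRST(S)={b,c,d}  FIRST(A)={c}  FIRST(B)={b,c}  FIRST(C)={b}
pass 3: — fixpoint
  FIRST(S)={b,c,d}  FIRST(A)={c}  FIRST(B)={b,c}  FIRST(C)={b}

FIRST(B) = ["b", "c"]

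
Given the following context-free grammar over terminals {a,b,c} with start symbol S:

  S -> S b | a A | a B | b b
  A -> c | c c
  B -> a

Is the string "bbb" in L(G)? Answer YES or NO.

Convert to CNF:
  S -> S T1 | T1 T1 | T2 A | T2 B
  A -> T0 T0 | c
  B -> a
  T0 -> c
  T1 -> b
  T2 -> a

CYK table (by increasing span):
  [0..0]={T1}  "b"  orig:{}
  [1..1]={T1}  "b"  orig:{}
  [2..2]={T1}  "b"  orig:{}
  [0..1]={S}  "bb"
  [1..2]={S}  "bb"
  [0..2]={S}  "bbb"

S ∈ T[0,2] ⇒ YES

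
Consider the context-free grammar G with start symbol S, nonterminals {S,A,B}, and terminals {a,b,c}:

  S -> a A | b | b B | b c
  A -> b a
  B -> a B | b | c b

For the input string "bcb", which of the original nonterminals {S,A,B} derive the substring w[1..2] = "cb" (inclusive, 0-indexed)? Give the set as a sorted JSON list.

Convert to CNF:
  S -> T0 B | T0 T2 | T1 A | b
  A -> T0 T1
  B -> T1 B | T2 T0 | b
  T0 -> b
  T1 -> a
  T2 -> c

Fill CYK table bottom-up, restricted to cells inside w[1..2]:
  [1..1]={T2}  "c"  orig:{}
  [2..2]={B,S,T0}  "b"  orig:{B,S}
  [1..2]={B}  "cb"

Original NTs in T[1,2] deriving "cb": ["B"]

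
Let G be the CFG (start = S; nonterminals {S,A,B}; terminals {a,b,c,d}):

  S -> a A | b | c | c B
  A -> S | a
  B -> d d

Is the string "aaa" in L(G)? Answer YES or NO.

Convert to CNF:
  S -> T0 A | T1 B | b | c
  A -> T0 A | T1 B | a | b | c
  B -> T2 T2
  T0 -> a
  T1 -> c
  T2 -> d

CYK table (by increasing span):
  [0..0]={A,T0}  "a"  orig:{A}
  [1..1]={A,T0}  "a"  orig:{A}
  [2..2]={A,T0}  "a"  orig:{A}
  [0..1]={A,S}  "aa"
  [1..2]={A,S}  "aa"
  [0..2]={A,S}  "aaa"

S ∈ T[0,2] ⇒ YES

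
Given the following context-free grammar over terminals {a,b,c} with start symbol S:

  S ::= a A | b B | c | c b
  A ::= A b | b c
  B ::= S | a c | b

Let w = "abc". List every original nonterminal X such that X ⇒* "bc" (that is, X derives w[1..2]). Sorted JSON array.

CNF form of G:
  S -> T0 B | T1 T0 | T2 A | c
  A -> A T0 | T0 T1
  B -> T0 B | T1 T0 | T2 A | T2 T1 | b | c
  T0 -> b
  T1 -> c
  T2 -> a

Fill CYK table bottom-up — only the sub-triangle for w[1..2]:
  T[1,1] 'b' = {B,T0}  orig:{B}
  T[2,2] 'c' = {B,S,T1}  orig:{B,S}
  T[1,2] 'bc' = {A,B,S}

Original NTs in T[1,2] deriving "bc": ["A", "B", "S"]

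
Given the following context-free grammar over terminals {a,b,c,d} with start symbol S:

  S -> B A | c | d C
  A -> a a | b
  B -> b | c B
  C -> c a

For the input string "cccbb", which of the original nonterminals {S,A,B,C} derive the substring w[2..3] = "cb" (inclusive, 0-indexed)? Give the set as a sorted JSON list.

Convert to CNF:
  S -> B A | T2 C | c
  A -> T0 T0 | b
  B -> T1 B | b
  C -> T1 T0
  T0 -> a
  T1 -> c
  T2 -> d

CYK fill — only the sub-triangle for w[2..3]:
  cell(2,2) c: {S,T1}  orig:{S}
  cell(3,3) b: {A,B}
  cell(2,3) cb: {B}

Original NTs in T[2,3] deriving "cb": ["B"]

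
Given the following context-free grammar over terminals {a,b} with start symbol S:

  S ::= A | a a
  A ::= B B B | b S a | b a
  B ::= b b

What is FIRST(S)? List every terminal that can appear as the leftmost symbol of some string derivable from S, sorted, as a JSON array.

Compute FIRST by fixpoint:
[1]
  A via A→b S a: +{b}
  B via B→b b: +{b}
  S via S→A: +{b}
  S via S→a a: +{a}
  FIRST(S)={a,b}  FIRST(A)={b}  FIRST(B)={b}
[2] (no change)
  FIRST(S)={a,b}  FIRST(A)={b}  FIRST(B)={b}

FIRST(S) = ["a", "b"]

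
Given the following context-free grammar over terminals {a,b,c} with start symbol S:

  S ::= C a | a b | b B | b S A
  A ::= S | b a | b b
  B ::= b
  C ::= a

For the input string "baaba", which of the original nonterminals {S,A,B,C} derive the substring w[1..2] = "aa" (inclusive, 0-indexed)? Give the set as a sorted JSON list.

Convert to CNF:
  S -> C T0 | T0 T1 | T1 B | T1 X3
  A -> C T0 | T0 T1 | T1 B | T1 T0 | T1 T1 | T1 X2
  B -> b
  C -> a
  T0 -> a
  T1 -> b
  X2 -> S A
  X3 -> S A

CYK table (by increasing span) (cells [i..j] with 1 ≤ i ≤ j ≤ 2 only):
  cell(1,1) a: {C,T0}  orig:{C}
  cell(2,2) a: {C,T0}  orig:{C}
  cell(1,2) aa: {A,S}

Original NTs in T[1,2] deriving "aa": ["A", "S"]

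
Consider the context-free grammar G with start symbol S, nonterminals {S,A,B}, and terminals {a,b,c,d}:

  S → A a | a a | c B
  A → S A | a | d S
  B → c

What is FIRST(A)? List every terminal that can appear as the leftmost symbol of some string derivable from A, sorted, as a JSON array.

FIRST iteration:
[1]
  A via A→a: +{a}
  A via A→d S: +{d}
  B via B→c: +{c}
  S via S→A a: +{a,d}
  S via S→c B: +{c}
  FIRST(S)={a,c,d}  FIRST(A)={a,d}  FIRST(B)={c}
[2]
  A via A→S A: +{c}
  FIRST(S)={a,c,d}  FIRST(A)={a,c,d}  FIRST(B)={c}
[3] done
  FIRST(S)={a,c,d}  FIRST(A)={a,c,d}  FIRST(B)={c}

FIRST(A) = ["a", "c", "d"]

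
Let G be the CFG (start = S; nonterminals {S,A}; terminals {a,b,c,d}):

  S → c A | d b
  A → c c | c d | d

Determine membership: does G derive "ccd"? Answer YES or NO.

Convert to CNF:
  S -> T0 A | T1 T2
  A -> T0 T0 | T0 T1 | d
  T0 -> c
  T1 -> d
  T2 -> b

CYK table (by increasing span):
  T[0,0] 'c' = {T0}  orig:{}
  T[1,1] 'c' = {T0}  orig:{}
  T[2,2] 'd' = {A,T1}  orig:{A}
  T[0,1] 'cc' = {A}
  T[1,2] 'cd' = {A,S}
  T[0,2] 'ccd' = {S}

S ∈ T[0,2] ⇒ YES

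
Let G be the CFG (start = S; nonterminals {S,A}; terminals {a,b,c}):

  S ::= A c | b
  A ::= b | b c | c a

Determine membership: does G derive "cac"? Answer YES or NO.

CNF form of G:
  S -> A T1 | b
  A -> T0 T1 | T1 T2 | b
  T0 -> b
  T1 -> c
  T2 -> a

Fill CYK table bottom-up:
  cell(0,0) c: {T1}  orig:{}
  cell(1,1) a: {T2}  orig:{}
  cell(2,2) c: {T1}  orig:{}
  cell(0,1) ca: {A}
  cell(1,2) ac: ∅
  cell(0,2) cac: {S}

S ∈ T[0,2] ⇒ YES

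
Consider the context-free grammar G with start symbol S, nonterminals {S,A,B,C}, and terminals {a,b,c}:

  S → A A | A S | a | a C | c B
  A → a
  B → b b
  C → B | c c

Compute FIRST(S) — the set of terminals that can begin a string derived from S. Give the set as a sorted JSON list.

FIRST iteration:
iter 1:
  A via A→a: +{a}
  B via B→b b: +{b}
  C via C→B: +{b}
  C via C→c c: +{c}
  S via S→A A: +{a}
  S via S→c B: +{c}
  S: {a,c}  A: {a}  B: {b}  C: {b,c}
iter 2: (stable)
  S: {a,c}  A: {a}  B: {b}  C: {b,c}

FIRST(S) = ["a", "c"]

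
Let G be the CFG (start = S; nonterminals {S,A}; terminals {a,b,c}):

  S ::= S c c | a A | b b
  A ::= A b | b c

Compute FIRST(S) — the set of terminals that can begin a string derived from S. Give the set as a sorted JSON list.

FIRST sets, iterate to fixpoint:
pass 1:
  A via A→b c: +{b}
  S via S→a A: +{a}
  S via S→b b: +{b}
  FIRST(S)={a,b}  FIRST(A)={b}
pass 2: (stable)
  FIRST(S)={a,b}  FIRST(A)={b}

FIRST(S) = ["a", "b"]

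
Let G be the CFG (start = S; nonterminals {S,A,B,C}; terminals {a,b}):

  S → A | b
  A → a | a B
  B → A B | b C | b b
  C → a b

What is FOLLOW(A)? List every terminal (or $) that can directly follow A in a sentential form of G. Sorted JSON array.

FIRST iteration:
round 1:
  A via A→a: +{a}
  B via B→A B: +{a}
  B via B→b C: +{b}
  C via C→a b: +{a}
  S via S→A: +{a}
  S via S→b: +{b}
  FIRST(S)={a,b}  FIRST(A)={a}  FIRST(B)={a,b}  FIRST(C)={a}
round 2: done
  FIRST(S)={a,b}  FIRST(A)={a}  FIRST(B)={a,b}  FIRST(C)={a}

FOLLOW sets:
seed FOLLOW(S) with $
pass 1:
  B→A B: FOLLOW(A) ⊇ FIRST(B) = {a,b}; new: +{a,b}
  S→A: FOLLOW(A) ⊇ FOLLOW(S) ⊇ {$}; new: +{$}
  FOLLOW(S)={$}  FOLLOW(A)={$,a,b}  FOLLOW(B)={}  FOLLOW(C)={}
pass 2:
  A→a B: FOLLOW(B) ⊇ FOLLOW(A) ⊇ {$,a,b}; new: +{$,a,b}
  B→b C: FOLLOW(C) ⊇ FOLLOW(B) ⊇ {$,a,b}; new: +{$,a,b}
  FOLLOW(S)={$}  FOLLOW(A)={$,a,b}  FOLLOW(B)={$,a,b}  FOLLOW(C)={$,a,b}
pass 3: (stable)
  FOLLOW(S)={$}  FOLLOW(A)={$,a,b}  FOLLOW(B)={$,a,b}  FOLLOW(C)={$,a,b}

FOLLOW(A) = ["$", "a", "b"]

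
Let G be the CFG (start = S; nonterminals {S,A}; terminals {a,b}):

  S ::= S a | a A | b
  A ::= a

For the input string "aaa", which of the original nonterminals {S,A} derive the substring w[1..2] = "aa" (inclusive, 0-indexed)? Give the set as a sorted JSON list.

Convert to CNF:
  S -> S T0 | T0 A | b
  A -> a
  T0 -> a

CYK table (by increasing span) — only the sub-triangle for w[1..2]:
  [1..1]={A,T0}  "a"  orig:{A}
  [2..2]={A,T0}  "a"  orig:{A}
  [1..2]={S}  "aa"

Original NTs in T[1,2] deriving "aa": ["S"]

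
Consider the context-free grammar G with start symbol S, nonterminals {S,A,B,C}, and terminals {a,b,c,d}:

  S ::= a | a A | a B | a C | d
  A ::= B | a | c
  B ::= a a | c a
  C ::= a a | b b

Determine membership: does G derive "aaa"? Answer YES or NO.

Convert to CNF:
  S -> T0 A | T0 B | T0 C | a | d
  A -> T0 T0 | T1 T0 | a | c
  B -> T0 T0 | T1 T0
  C -> T0 T0 | T2 T2
  T0 -> a
  T1 -> c
  T2 -> b

CYK table (by increasing span):
  T[0,0] 'a' = {A,S,T0}  orig:{A,S}
  T[1,1] 'a' = {A,S,T0}  orig:{A,S}
  T[2,2] 'a' = {A,S,T0}  orig:{A,S}
  T[0,1] 'aa' = {A,B,C,S}
  T[1,2] 'aa' = {A,B,C,S}
  T[0,2] 'aaa' = {S}

S ∈ T[0,2] ⇒ YES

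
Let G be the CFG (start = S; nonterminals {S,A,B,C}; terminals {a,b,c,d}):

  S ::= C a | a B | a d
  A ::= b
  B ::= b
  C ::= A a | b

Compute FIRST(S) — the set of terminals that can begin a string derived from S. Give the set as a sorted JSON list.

Compute FIRST by fixpoint:
pass 1:
  A via A→b: +{b}
  B via B→b: +{b}
  C via C→A a: +{b}
  S via S→C a: +{b}
  S via S→a B: +{a}
  FIRST[S]={a,b}  FIRST[A]={b}  FIRST[B]={b}  FIRST[C]={b}
pass 2: (stable)
  FIRST[S]={a,b}  FIRST[A]={b}  FIRST[B]={b}  FIRST[C]={b}

FIRST(S) = ["a", "b"]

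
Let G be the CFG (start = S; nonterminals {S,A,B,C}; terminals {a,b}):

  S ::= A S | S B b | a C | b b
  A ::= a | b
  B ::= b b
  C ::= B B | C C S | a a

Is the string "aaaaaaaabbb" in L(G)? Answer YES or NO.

CNF form of G:
  S -> A S | S X3 | T0 T0 | T1 C
  A -> a | b
  B -> T0 T0
  C -> B B | C X2 | T1 T1
  T0 -> b
  T1 -> a
  X2 -> C S
  X3 -> B T0

CYK fill:
  cell(0,0) a: {A,T1}  orig:{A}
  cell(1,1) a: {A,T1}  orig:{A}
  cell(2,2) a: {A,T1}  orig:{A}
  cell(3,3) a: {A,T1}  orig:{A}
  cell(4,4) a: {A,T1}  orig:{A}
  cell(5,5) a: {A,T1}  orig:{A}
  cell(6,6) a: {A,T1}  orig:{A}
  cell(7,7) a: {A,T1}  orig:{A}
  cell(8,8) b: {A,T0}  orig:{A}
  cell(9,9) b: {A,T0}  orig:{A}
  cell(10,10) b: {A,T0}  orig:{A}
  cell(0,1) aa: {C}
  cell(1,2) aa: {C}
  cell(2,3) aa: {C}
  cell(3,4) aa: {C}
  cell(4,5) aa: {C}
  cell(5,6) aa: {C}
  cell(6,7) aa: {C}
  cell(7,8) ab: ∅
  cell(8,9) bb: {B,S}
  cell(9,10) bb: {B,S}
  cell(0,2) aaa: {S}
  cell(1,3) aaa: {S}
  cell(2,4) aaa: {S}
  cell(3,5) aaa: {S}
  cell(4,6) aaa: {S}
  cell(5,7) aaa: {S}
  cell(6,8) aab: ∅
  cell(7,9) abb: {S}
  cell(8,10) bbb: {S,X3}  orig:{S}
  cell(0,3) aaaa: {S}
  cell(1,4) aaaa: {S}
  cell(2,5) aaaa: {S}
  cell(3,6) aaaa: {S}
  cell(4,7) aaaa: {S}
  cell(5,8) aaab: ∅
  cell(6,9) aabb: {S,X2}  orig:{S}
  cell(7,10) abbb: {S}
  cell(0,4) aaaaa: {S,X2}  orig:{S}
  cell(1,5) aaaaa: {S,X2}  orig:{S}
  cell(2,6) aaaaa: {S,X2}  orig:{S}
  cell(3,7) aaaaa: {S,X2}  orig:{S}
  cell(4,8) aaaab: ∅
  cell(5,9) aaabb: {S,X2}  orig:{S}
  cell(6,10) aabbb: {S,X2}  orig:{S}
  cell(0,5) aaaaaa: {S,X2}  orig:{S}
  cell(1,6) aaaaaa: {S,X2}  orig:{S}
  cell(2,7) aaaaaa: {S,X2}  orig:{S}
  cell(3,8) aaaaab: ∅
  cell(4,9) aaaabb: {C,S,X2}  orig:{C,S}
  cell(5,10) aaabbb: {S,X2}  orig:{S}
  cell(0,6) aaaaaaa: {C,S,X2}  orig:{C,S}
  cell(1,7) aaaaaaa: {C,S,X2}  orig:{C,S}
  cell(2,8) aaaaaab: ∅
  cell(3,9) aaaaabb: {C,S,X2}  orig:{C,S}
  cell(4,10) aaaabbb: {C,S,X2}  orig:{C,S}
  cell(0,7) aaaaaaaa: {C,S,X2}  orig:{C,S}
  cell(1,8) aaaaaaab: ∅
  cell(2,9) aaaaaabb: {C,S,X2}  orig:{C,S}
  cell(3,10) aaaaabbb: {C,S,X2}  orig:{C,S}
  cell(0,8) aaaaaaaab: ∅
  cell(1,9) aaaaaaabb: {C,S,X2}  orig:{C,S}
  cell(2,10) aaaaaabbb: {C,S,X2}  orig:{C,S}
  cell(0,9) aaaaaaaabb: {C,S,X2}  orig:{C,S}
  cell(1,10) aaaaaaabbb: {C,S,X2}  orig:{C,S}
  cell(0,10) aaaaaaaabbb: {C,S,X2}  orig:{C,S}

S ∈ T[0,10] ⇒ YES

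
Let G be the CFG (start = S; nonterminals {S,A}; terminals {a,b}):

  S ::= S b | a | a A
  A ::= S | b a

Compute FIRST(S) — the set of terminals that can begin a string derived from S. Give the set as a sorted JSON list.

Compute FIRST by fixpoint:
iter 1:
  A via A→b a: +{b}
  S via S→a: +{a}
  FIRST(S)={a}  FIRST(A)={b}
iter 2:
  A via A→S: +{a}
  FIRST(S)={a}  FIRST(A)={a,b}
iter 3: (no change)
  FIRST(S)={a}  FIRST(A)={a,b}

FIRST(S) = ["a"]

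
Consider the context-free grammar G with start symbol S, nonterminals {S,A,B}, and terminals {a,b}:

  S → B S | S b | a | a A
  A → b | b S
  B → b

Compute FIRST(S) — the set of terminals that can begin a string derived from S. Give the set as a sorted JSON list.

FIRST sets, iterate to fixpoint:
iter 1:
  A via A→b: +{b}
  B via B→b: +{b}
  S via S→B S: +{b}
  S via S→a: +{a}
  FIRST(S)={a,b}  FIRST(A)={b}  FIRST(B)={b}
iter 2: done
  FIRST(S)={a,b}  FIRST(A)={b}  FIRST(B)={b}

FIRST(S) = ["a", "b"]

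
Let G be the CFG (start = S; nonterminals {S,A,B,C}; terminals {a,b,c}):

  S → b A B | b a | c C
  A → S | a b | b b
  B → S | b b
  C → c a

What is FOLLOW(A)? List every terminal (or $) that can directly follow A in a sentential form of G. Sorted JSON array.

FIRST sets, iterate to fixpoint:
pass 1:
  A via A→a b: +{a}
  A via A→b b: +{b}
  B via B→b b: +{b}
  C via C→c a: +{c}
  S via S→b A B: +{b}
  S via S→c C: +{c}
  S: {b,c}  A: {a,b}  B: {b}  C: {c}
pass 2:
  A via A→S: +{c}
  B via B→S: +{c}
  S: {b,c}  A: {a,b,c}  B: {b,c}  C: {c}
pass 3: — fixpoint
  S: {b,c}  A: {a,b,c}  B: {b,c}  C: {c}

FOLLOW iteration:
initialize: $ ∈ FOLLOW(S)
[1]
  S→b A B: FOLLOW(A) ⊇ FIRST(B) = {b,c}; new: +{b,c}
  S→b A B: FOLLOW(B) ⊇ FOLLOW(S) ⊇ {$}; new: +{$}
  S→c C: FOLLOW(C) ⊇ FOLLOW(S) ⊇ {$}; new: +{$}
  FOLLOW[S]={$}  FOLLOW[A]={b,c}  FOLLOW[B]={$}  FOLLOW[C]={$}
[2]
  A→S: FOLLOW(S) ⊇ FOLLOW(A) ⊇ {b,c}; new: +{b,c}
  S→b A B: FOLLOW(B) ⊇ FOLLOW(S) ⊇ {$,b,c}; new: +{b,c}
  S→c C: FOLLOW(C) ⊇ FOLLOW(S) ⊇ {$,b,c}; new: +{b,c}
  FOLLOW[S]={$,b,c}  FOLLOW[A]={b,c}  FOLLOW[B]={$,b,c}  FOLLOW[C]={$,b,c}
[3] — fixpoint
  FOLLOW[S]={$,b,c}  FOLLOW[A]={b,c}  FOLLOW[B]={$,b,c}  FOLLOW[C]={$,b,c}

FOLLOW(A) = ["b", "c"]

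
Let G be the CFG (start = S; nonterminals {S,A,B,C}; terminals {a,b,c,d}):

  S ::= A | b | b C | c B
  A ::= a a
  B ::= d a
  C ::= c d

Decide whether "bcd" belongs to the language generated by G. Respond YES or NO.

CNF form of G:
  S -> T0 T0 | T2 B | T3 C | b
  A -> T0 T0
  B -> T1 T0
  C -> T2 T1
  T0 -> a
  T1 -> d
  T2 -> c
  T3 -> b

Fill CYK table bottom-up:
  T[0,0] 'b' = {S,T3}  orig:{S}
  T[1,1] 'c' = {T2}  orig:{}
  T[2,2] 'd' = {T1}  orig:{}
  T[0,1] 'bc' = ∅
  T[1,2] 'cd' = {C}
  T[0,2] 'bcd' = {S}

S ∈ T[0,2] ⇒ YES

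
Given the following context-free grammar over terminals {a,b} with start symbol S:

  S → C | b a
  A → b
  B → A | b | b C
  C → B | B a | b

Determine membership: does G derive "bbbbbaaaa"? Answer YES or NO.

Convert to CNF:
  S -> B T1 | T0 C | T0 T1 | b
  A -> b
  B -> T0 C | b
  C -> B T1 | T0 C | b
  T0 -> b
  T1 -> a

Fill CYK table bottom-up:
  cell(0,0) b: {A,B,C,S,T0}  orig:{A,B,C,S}
  cell(1,1) b: {A,B,C,S,T0}  orig:{A,B,C,S}
  cell(2,2) b: {A,B,C,S,T0}  orig:{A,B,C,S}
  cell(3,3) b: {A,B,C,S,T0}  orig:{A,B,C,S}
  cell(4,4) b: {A,B,C,S,T0}  orig:{A,B,C,S}
  cell(5,5) a: {T1}  orig:{}
  cell(6,6) a: {T1}  orig:{}
  cell(7,7) a: {T1}  orig:{}
  cell(8,8) a: {T1}  orig:{}
  cell(0,1) bb: {B,C,S}
  cell(1,2) bb: {B,C,S}
  cell(2,3) bb: {B,C,S}
  cell(3,4) bb: {B,C,S}
  cell(4,5) ba: {C,S}
  cell(5,6) aa: ∅
  cell(6,7) aa: ∅
  cell(7,8) aa: ∅
  cell(0,2) bbb: {B,C,S}
  cell(1,3) bbb: {B,C,S}
  cell(2,4) bbb: {B,C,S}
  cell(3,5) bba: {B,C,S}
  cell(4,6) baa: ∅
  cell(5,7) aaa: ∅
  cell(6,8) aaa: ∅
  cell(0,3) bbbb: {B,C,S}
  cell(1,4) bbbb: {B,C,S}
  cell(2,5) bbba: {B,C,S}
  cell(3,6) bbaa: {C,S}
  cell(4,7) baaa: ∅
  cell(5,8) aaaa: ∅
  cell(0,4) bbbbb: {B,C,S}
  cell(1,5) bbbba: {B,C,S}
  cell(2,6) bbbaa: {B,C,S}
  cell(3,7) bbaaa: ∅
  cell(4,8) baaaa: ∅
  cell(0,5) bbbbba: {B,C,S}
  cell(1,6) bbbbaa: {B,C,S}
  cell(2,7) bbbaaa: {C,S}
  cell(3,8) bbaaaa: ∅
  cell(0,6) bbbbbaa: {B,C,S}
  cell(1,7) bbbbaaa: {B,C,S}
  cell(2,8) bbbaaaa: ∅
  cell(0,7) bbbbbaaa: {B,C,S}
  cell(1,8) bbbbaaaa: {C,S}
  cell(0,8) bbbbbaaaa: {B,C,S}

S ∈ T[0,8] ⇒ YES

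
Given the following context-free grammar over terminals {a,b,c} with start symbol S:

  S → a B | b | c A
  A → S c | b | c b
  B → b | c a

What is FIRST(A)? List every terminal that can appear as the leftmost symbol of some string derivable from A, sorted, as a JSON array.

FIRST iteration:
pass 1:
  A via A→b: +{b}
  A via A→c b: +{c}
  B via B→b: +{b}
  B via B→c a: +{c}
  S via S→a B: +{a}
  S via S→b: +{b}
  S via S→c A: +{c}
  S: {a,b,c}  A: {b,c}  B: {b,c}
pass 2:
  A via A→S c: +{a}
  S: {a,b,c}  A: {a,b,c}  B: {b,c}
pass 3: (stable)
  S: {a,b,c}  A: {a,b,c}  B: {b,c}

FIRST(A) = ["a", "b", "c"]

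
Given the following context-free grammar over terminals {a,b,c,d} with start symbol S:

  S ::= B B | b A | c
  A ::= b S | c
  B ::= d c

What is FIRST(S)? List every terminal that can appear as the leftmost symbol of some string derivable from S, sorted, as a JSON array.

FIRST iteration:
[1]
  A via A→b S: +{b}
  A via A→c: +{c}
  B via B→d c: +{d}
  S via S→B B: +{d}
  S via S→b A: +{b}
  S via S→c: +{c}
  FIRST(S)={b,c,d}  FIRST(A)={b,c}  FIRST(B)={d}
[2] (stable)
  FIRST(S)={b,c,d}  FIRST(A)={b,c}  FIRST(B)={d}

FIRST(S) = ["b", "c", "d"]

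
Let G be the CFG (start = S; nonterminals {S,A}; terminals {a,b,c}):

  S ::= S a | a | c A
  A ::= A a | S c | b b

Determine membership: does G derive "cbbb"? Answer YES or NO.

Convert to CNF:
  S -> S T0 | T1 A | a
  A -> A T0 | S T1 | T2 T2
  T0 -> a
  T1 -> c
  T2 -> b

CYK fill:
  cell(0,0) c: {T1}  orig:{}
  cell(1,1) b: {T2}  orig:{}
  cell(2,2) b: {T2}  orig:{}
  cell(3,3) b: {T2}  orig:{}
  cell(0,1) cb: ∅
  cell(1,2) bb: {A}
  cell(2,3) bb: {A}
  cell(0,2) cbb: {S}
  cell(1,3) bbb: ∅
  cell(0,3) cbbb: ∅

S ∉ T[0,3] ⇒ NO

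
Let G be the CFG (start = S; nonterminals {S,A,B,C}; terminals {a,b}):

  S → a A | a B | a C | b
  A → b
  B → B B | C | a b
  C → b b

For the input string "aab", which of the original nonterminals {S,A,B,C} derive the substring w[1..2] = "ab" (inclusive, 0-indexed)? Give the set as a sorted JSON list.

CNF form of G:
  S -> T0 A | T0 B | T0 C | b
  A -> b
  B -> B B | T0 T1 | T1 T1
  C -> T1 T1
  T0 -> a
  T1 -> b

CYK fill (cells [i..j] with 1 ≤ i ≤ j ≤ 2 only):
  cell(1,1) a: {T0}  orig:{}
  cell(2,2) b: {A,S,T1}  orig:{A,S}
  cell(1,2) ab: {B,S}

Original NTs in T[1,2] deriving "ab": ["B", "S"]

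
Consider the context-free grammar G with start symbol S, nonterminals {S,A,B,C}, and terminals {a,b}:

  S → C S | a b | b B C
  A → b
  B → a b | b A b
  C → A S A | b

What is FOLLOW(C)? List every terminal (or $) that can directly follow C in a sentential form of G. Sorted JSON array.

FIRST sets, iterate to fixpoint:
[1]
  A via A→b: +{b}
  B via B→a b: +{a}
  B via B→b A b: +{b}
  C via C→A S A: +{b}
  S via S→C S: +{b}
  S via S→a b: +{a}
  FIRST[S]={a,b}  FIRST[A]={b}  FIRST[B]={a,b}  FIRST[C]={b}
[2] (stable)
  FIRST[S]={a,b}  FIRST[A]={b}  FIRST[B]={a,b}  FIRST[C]={b}

FOLLOW sets:
initialize: $ ∈ FOLLOW(S)
pass 1:
  B→b A b: FOLLOW(A) ⊇ FIRST(b) = {b}; new: +{b}
  C→A S A: FOLLOW(A) ⊇ FIRST(S) = {a,b}; new: +{a}
  C→A S A: FOLLOW(S) ⊇ FIRST(A) = {b}; new: +{b}
  S→C S: FOLLOW(C) ⊇ FIRST(S) = {a,b}; new: +{a,b}
  S→b B C: FOLLOW(B) ⊇ FIRST(C) = {b}; new: +{b}
  S→b B C: FOLLOW(C) ⊇ FOLLOW(S) ⊇ {$,b}; new: +{$}
  FOLLOW(S)={$,b}  FOLLOW(A)={a,b}  FOLLOW(B)={b}  FOLLOW(C)={$,a,b}
pass 2:
  C→A S A: FOLLOW(A) ⊇ FOLLOW(C) ⊇ {$,a,b}; new: +{$}
  FOLLOW(S)={$,b}  FOLLOW(A)={$,a,b}  FOLLOW(B)={b}  FOLLOW(C)={$,a,b}
pass 3: — fixpoint
  FOLLOW(S)={$,b}  FOLLOW(A)={$,a,b}  FOLLOW(B)={b}  FOLLOW(C)={$,a,b}

FOLLOW(C) = ["$", "a", "b"]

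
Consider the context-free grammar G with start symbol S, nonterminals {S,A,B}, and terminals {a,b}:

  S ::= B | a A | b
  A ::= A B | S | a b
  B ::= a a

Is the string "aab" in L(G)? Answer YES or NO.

CNF form of G:
  S -> T0 A | T0 T0 | b
  A -> A B | T0 A | T0 T0 | T0 T1 | b
  B -> T0 T0
  T0 -> a
  T1 -> b

CYK fill:
  T[0,0] 'a' = {T0}  orig:{}
  T[1,1] 'a' = {T0}  orig:{}
  T[2,2] 'b' = {A,S,T1}  orig:{A,S}
  T[0,1] 'aa' = {A,B,S}
  T[1,2] 'ab' = {A,S}
  T[0,2] 'aab' = {A,S}

S ∈ T[0,2] ⇒ YES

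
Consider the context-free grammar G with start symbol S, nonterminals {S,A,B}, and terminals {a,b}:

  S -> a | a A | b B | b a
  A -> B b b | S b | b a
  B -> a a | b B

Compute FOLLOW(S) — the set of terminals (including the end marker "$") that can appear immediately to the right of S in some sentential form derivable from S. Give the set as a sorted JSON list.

FIRST iteration:
round 1:
  A via A→b a: +{b}
  B via B→a a: +{a}
  B via B→b B: +{b}
  S via S→a: +{a}
  S via S→b B: +{b}
  FIRST[S]={a,b}  FIRST[A]={b}  FIRST[B]={a,b}
round 2:
  A via A→B b b: +{a}
  FIRST[S]={a,b}  FIRST[A]={a,b}  FIRST[B]={a,b}
round 3: — fixpoint
  FIRST[S]={a,b}  FIRST[A]={a,b}  FIRST[B]={a,b}

Compute FOLLOW by fixpoint:
initialize: $ ∈ FOLLOW(S)
iter 1:
  A→B b b: FOLLOW(B) ⊇ FIRST(b) = {b}; new: +{b}
  A→S b: FOLLOW(S) ⊇ FIRST(b) = {b}; new: +{b}
  S→a A: FOLLOW(A) ⊇ FOLLOW(S) ⊇ {$,b}; new: +{$,b}
  S→b B: FOLLOW(B) ⊇ FOLLOW(S) ⊇ {$,b}; new: +{$}
  FOLLOW(S)={$,b}  FOLLOW(A)={$,b}  FOLLOW(B)={$,b}
iter 2: (no change)
  FOLLOW(S)={$,b}  FOLLOW(A)={$,b}  FOLLOW(B)={$,b}

FOLLOW(S) = ["$", "b"]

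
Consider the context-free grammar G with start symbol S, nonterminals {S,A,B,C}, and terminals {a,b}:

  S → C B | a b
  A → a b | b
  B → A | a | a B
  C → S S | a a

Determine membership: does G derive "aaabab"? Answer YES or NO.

Convert to CNF:
  S -> C B | T0 T1
  A -> T0 T1 | b
  B -> T0 B | T0 T1 | a | b
  C -> S S | T0 T0
  T0 -> a
  T1 -> b

Fill CYK table bottom-up:
  [0..0]={B,T0}  "a"  orig:{B}
  [1..1]={B,T0}  "a"  orig:{B}
  [2..2]={B,T0}  "a"  orig:{B}
  [3..3]={A,B,T1}  "b"  orig:{A,B}
  [4..4]={B,T0}  "a"  orig:{B}
  [5..5]={A,B,T1}  "b"  orig:{A,B}
  [0..1]={B,C}  "aa"
  [1..2]={B,C}  "aa"
  [2..3]={A,B,S}  "ab"
  [3..4]=∅  "ba"
  [4..5]={A,B,S}  "ab"
  [0..2]={B,S}  "aaa"
  [1..3]={B,S}  "aab"
  [2..4]=∅  "aba"
  [3..5]=∅  "bab"
  [0..3]={B,S}  "aaab"
  [1..4]=∅  "aaba"
  [2..5]={C}  "abab"
  [0..4]=∅  "aaaba"
  [1..5]={C}  "aabab"
  [0..5]={C}  "aaabab"

S ∉ T[0,5] ⇒ NO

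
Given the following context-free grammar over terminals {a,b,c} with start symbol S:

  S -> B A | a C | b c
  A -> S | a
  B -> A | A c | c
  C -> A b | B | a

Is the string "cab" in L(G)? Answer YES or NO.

CNF form of G:
  S -> B A | T0 C | T1 T2
  A -> B A | T0 C | T1 T2 | a
  B -> A T2 | B A | T0 C | T1 T2 | a | c
  C -> A T1 | A T2 | B A | T0 C | T1 T2 | a | c
  T0 -> a
  T1 -> b
  T2 -> c

CYK fill:
  [0..0]={B,C,T2}  "c"  orig:{B,C}
  [1..1]={A,B,C,T0}  "a"  orig:{A,B,C}
  [2..2]={T1}  "b"  orig:{}
  [0..1]={A,B,C,S}  "ca"
  [1..2]={C}  "ab"
  [0..2]={C}  "cab"

S ∉ T[0,2] ⇒ NO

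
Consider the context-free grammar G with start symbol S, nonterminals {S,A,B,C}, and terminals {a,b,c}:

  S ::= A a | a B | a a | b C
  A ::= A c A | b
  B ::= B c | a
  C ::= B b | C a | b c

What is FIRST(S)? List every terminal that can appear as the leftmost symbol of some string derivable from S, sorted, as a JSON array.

Compute FIRST by fixpoint:
round 1:
  A via A→b: +{b}
  B via B→a: +{a}
  C via C→B b: +{a}
  C via C→b c: +{b}
  S via S→A a: +{b}
  S via S→a B: +{a}
  FIRST(S)={a,b}  FIRST(A)={b}  FIRST(B)={a}  FIRST(C)={a,b}
round 2: (no change)
  FIRST(S)={a,b}  FIRST(A)={b}  FIRST(B)={a}  FIRST(C)={a,b}

FIRST(S) = ["a", "b"]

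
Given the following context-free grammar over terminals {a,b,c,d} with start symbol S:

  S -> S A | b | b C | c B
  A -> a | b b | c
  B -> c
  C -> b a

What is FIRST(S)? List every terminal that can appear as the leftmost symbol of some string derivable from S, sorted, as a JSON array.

FIRST iteration:
round 1:
  A via A→a: +{a}
  A via A→b b: +{b}
  A via A→c: +{c}
  B via B→c: +{c}
  C via C→b a: +{b}
  S via S→b: +{b}
  S via S→c B: +{c}
  FIRST[S]={b,c}  FIRST[A]={a,b,c}  FIRST[B]={c}  FIRST[C]={b}
round 2: (stable)
  FIRST[S]={b,c}  FIRST[A]={a,b,c}  FIRST[B]={c}  FIRST[C]={b}

FIRST(S) = ["b", "c"]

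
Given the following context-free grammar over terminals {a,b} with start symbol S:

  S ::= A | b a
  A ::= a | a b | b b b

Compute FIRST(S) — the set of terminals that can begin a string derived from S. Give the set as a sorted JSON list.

FIRST sets, iterate to fixpoint:
pass 1:
  A via A→a: +{a}
  A via A→b b b: +{b}
  S via S→A: +{a,b}
  FIRST[S]={a,b}  FIRST[A]={a,b}
pass 2: (stable)
  FIRST[S]={a,b}  FIRST[A]={a,b}

FIRST(S) = ["a", "b"]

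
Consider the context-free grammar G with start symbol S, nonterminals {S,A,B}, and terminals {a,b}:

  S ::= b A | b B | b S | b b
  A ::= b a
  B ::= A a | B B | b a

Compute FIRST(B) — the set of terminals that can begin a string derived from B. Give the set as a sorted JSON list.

FIRST iteration:
round 1:
  A via A→b a: +{b}
  B via B→A a: +{b}
  S via S→b A: +{b}
  FIRST(S)={b}  FIRST(A)={b}  FIRST(B)={b}
round 2: (no change)
  FIRST(S)={b}  FIRST(A)={b}  FIRST(B)={b}

FIRST(B) = ["b"]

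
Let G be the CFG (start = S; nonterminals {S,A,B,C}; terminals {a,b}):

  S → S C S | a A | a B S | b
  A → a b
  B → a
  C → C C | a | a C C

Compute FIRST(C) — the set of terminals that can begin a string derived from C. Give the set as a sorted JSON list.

FIRST iteration:
pass 1:
  A via A→a b: +{a}
  B via B→a: +{a}
  C via C→a: +{a}
  S via S→a A: +{a}
  S via S→b: +{b}
  S: {a,b}  A: {a}  B: {a}  C: {a}
pass 2: — fixpoint
  S: {a,b}  A: {a}  B: {a}  C: {a}

FIRST(C) = ["a"]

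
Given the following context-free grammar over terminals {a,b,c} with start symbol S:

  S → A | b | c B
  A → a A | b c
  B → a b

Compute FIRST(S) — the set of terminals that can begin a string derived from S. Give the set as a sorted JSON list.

FIRST sets, iterate to fixpoint:
[1]
  A via A→a A: +{a}
  A via A→b c: +{b}
  B via B→a b: +{a}
  S via S→A: +{a,b}
  S via S→c B: +{c}
  FIRST[S]={a,b,c}  FIRST[A]={a,b}  FIRST[B]={a}
[2] — fixpoint
  FIRST[S]={a,b,c}  FIRST[A]={a,b}  FIRST[B]={a}

FIRST(S) = ["a", "b", "c"]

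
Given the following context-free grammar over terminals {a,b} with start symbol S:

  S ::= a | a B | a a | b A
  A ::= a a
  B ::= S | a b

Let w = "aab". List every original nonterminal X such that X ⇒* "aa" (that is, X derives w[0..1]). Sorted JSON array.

CNF form of G:
  S -> T0 B | T0 T0 | T1 A | a
  A -> T0 T0
  B -> T0 B | T0 T0 | T0 T1 | T1 A | a
  T0 -> a
  T1 -> b

CYK fill (cells [i..j] with 0 ≤ i ≤ j ≤ 1 only):
  T[0,0] 'a' = {B,S,T0}  orig:{B,S}
  T[1,1] 'a' = {B,S,T0}  orig:{B,S}
  T[0,1] 'aa' = {A,B,S}

Original NTs in T[0,1] deriving "aa": ["A", "B", "S"]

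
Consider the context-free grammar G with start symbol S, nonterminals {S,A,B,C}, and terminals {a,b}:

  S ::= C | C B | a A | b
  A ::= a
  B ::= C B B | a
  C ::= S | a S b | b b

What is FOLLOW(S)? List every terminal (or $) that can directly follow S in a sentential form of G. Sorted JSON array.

FIRST iteration:
pass 1:
  A via A→a: +{a}
  B via B→a: +{a}
  C via C→a S b: +{a}
  C via C→b b: +{b}
  S via S→C: +{a,b}
  FIRST[S]={a,b}  FIRST[A]={a}  FIRST[B]={a}  FIRST[C]={a,b}
pass 2:
  B via B→C B B: +{b}
  FIRST[S]={a,b}  FIRST[A]={a}  FIRST[B]={a,b}  FIRST[C]={a,b}
pass 3: (stable)
  FIRST[S]={a,b}  FIRST[A]={a}  FIRST[B]={a,b}  FIRST[C]={a,b}

FOLLOW iteration:
initialize: $ ∈ FOLLOW(S)
pass 1:
  B→C B B: FOLLOW(C) ⊇ FIRST(B) = {a,b}; new: +{a,b}
  B→C B B: FOLLOW(B) ⊇ FIRST(B) = {a,b}; new: +{a,b}
  C→S: FOLLOW(S) ⊇ FOLLOW(C) ⊇ {a,b}; new: +{a,b}
  S→C: FOLLOW(C) ⊇ FOLLOW(S) ⊇ {$,a,b}; new: +{$}
  S→C B: FOLLOW(B) ⊇ FOLLOW(S) ⊇ {$,a,b}; new: +{$}
  S→a A: FOLLOW(A) ⊇ FOLLOW(S) ⊇ {$,a,b}; new: +{$,a,b}
  FOLLOW(S)={$,a,b}  FOLLOW(A)={$,a,b}  FOLLOW(B)={$,a,b}  FOLLOW(C)={$,a,b}
pass 2: (stable)
  FOLLOW(S)={$,a,b}  FOLLOW(A)={$,a,b}  FOLLOW(B)={$,a,b}  FOLLOW(C)={$,a,b}

FOLLOW(S) = ["$", "a", "b"]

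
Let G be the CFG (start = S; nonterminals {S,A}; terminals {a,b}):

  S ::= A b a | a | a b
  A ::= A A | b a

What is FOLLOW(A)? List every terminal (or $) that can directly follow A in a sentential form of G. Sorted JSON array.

FIRST iteration:
pass 1:
  A via A→b a: +{b}
  S via S→A b a: +{b}
  S via S→a: +{a}
  FIRST(S)={a,b}  FIRST(A)={b}
pass 2: (no change)
  FIRST(S)={a,b}  FIRST(A)={b}

FOLLOW sets:
FOLLOW(S) := {$}
iter 1:
  A→A A: FOLLOW(A) ⊇ FIRST(A) = {b}; new: +{b}
  S: {$}  A: {b}
iter 2: done
  S: {$}  A: {b}

FOLLOW(A) = ["b"]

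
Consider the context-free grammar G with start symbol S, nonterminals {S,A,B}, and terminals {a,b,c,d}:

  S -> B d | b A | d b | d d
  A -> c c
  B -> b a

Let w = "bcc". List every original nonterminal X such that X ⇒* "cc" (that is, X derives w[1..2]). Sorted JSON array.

CNF form of G:
  S -> B T3 | T1 A | T3 T1 | T3 T3
  A -> T0 T0
  B -> T1 T2
  T0 -> c
  T1 -> b
  T2 -> a
  T3 -> d

Fill CYK table bottom-up, restricted to cells inside w[1..2]:
  cell(1,1) c: {T0}  orig:{}
  cell(2,2) c: {T0}  orig:{}
  cell(1,2) cc: {A}

Original NTs in T[1,2] deriving "cc": ["A"]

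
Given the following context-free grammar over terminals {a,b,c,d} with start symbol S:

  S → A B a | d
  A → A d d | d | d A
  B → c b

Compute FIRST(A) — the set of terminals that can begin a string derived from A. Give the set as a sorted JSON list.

FIRST iteration:
round 1:
  A via A→d: +{d}
  B via B→c b: +{c}
  S via S→A B a: +{d}
  S: {d}  A: {d}  B: {c}
round 2: done
  S: {d}  A: {d}  B: {c}

FIRST(A) = ["d"]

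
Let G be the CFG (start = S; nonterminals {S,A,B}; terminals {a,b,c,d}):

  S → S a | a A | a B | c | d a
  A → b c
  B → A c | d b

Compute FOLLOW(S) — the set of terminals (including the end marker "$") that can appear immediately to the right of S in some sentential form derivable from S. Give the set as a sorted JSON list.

FIRST iteration:
round 1:
  A via A→b c: +{b}
  B via B→A c: +{b}
  B via B→d b: +{d}
  S via S→a A: +{a}
  S via S→c: +{c}
  S via S→d a: +{d}
  FIRST(S)={a,c,d}  FIRST(A)={b}  FIRST(B)={b,d}
round 2: (no change)
  FIRST(S)={a,c,d}  FIRST(A)={b}  FIRST(B)={b,d}

Compute FOLLOW by fixpoint:
initialize: $ ∈ FOLLOW(S)
[1]
  B→A c: FOLLOW(A) ⊇ FIRST(c) = {c}; new: +{c}
  S→S a: FOLLOW(S) ⊇ FIRST(a) = {a}; new: +{a}
  S→a A: FOLLOW(A) ⊇ FOLLOW(S) ⊇ {$,a}; new: +{$,a}
  S→a B: FOLLOW(B) ⊇ FOLLOW(S) ⊇ {$,a}; new: +{$,a}
  FOLLOW(S)={$,a}  FOLLOW(A)={$,a,c}  FOLLOW(B)={$,a}
[2] (no change)
  FOLLOW(S)={$,a}  FOLLOW(A)={$,a,c}  FOLLOW(B)={$,a}

FOLLOW(S) = ["$", "a"]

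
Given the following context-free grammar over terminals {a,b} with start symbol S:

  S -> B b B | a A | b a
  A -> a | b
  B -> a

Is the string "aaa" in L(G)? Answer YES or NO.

Convert to CNF:
  S -> B X2 | T0 T1 | T1 A
  A -> a | b
  B -> a
  T0 -> b
  T1 -> a
  X2 -> T0 B

CYK fill:
  [0..0]={A,B,T1}  "a"  orig:{A,B}
  [1..1]={A,B,T1}  "a"  orig:{A,B}
  [2..2]={A,B,T1}  "a"  orig:{A,B}
  [0..1]={S}  "aa"
  [1..2]={S}  "aa"
  [0..2]=∅  "aaa"

S ∉ T[0,2] ⇒ NO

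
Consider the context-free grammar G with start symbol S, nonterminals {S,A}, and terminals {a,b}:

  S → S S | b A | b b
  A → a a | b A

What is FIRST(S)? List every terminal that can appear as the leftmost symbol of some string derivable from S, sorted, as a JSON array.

FIRST sets, iterate to fixpoint:
pass 1:
  A via A→a a: +{a}
  A via A→b A: +{b}
  S via S→b A: +{b}
  S: {b}  A: {a,b}
pass 2: (stable)
  S: {b}  A: {a,b}

FIRST(S) = ["b"]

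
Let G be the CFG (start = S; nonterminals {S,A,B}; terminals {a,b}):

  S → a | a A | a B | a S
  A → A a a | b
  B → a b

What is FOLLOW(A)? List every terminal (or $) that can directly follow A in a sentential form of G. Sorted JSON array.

FIRST sets, iterate to fixpoint:
iter 1:
  A via A→b: +{b}
  B via B→a b: +{a}
  S via S→a: +{a}
  S: {a}  A: {b}  B: {a}
iter 2: done
  S: {a}  A: {b}  B: {a}

Compute FOLLOW by fixpoint:
initialize: $ ∈ FOLLOW(S)
[1]
  A→A a a: FOLLOW(A) ⊇ FIRST(a) = {a}; new: +{a}
  S→a A: FOLLOW(A) ⊇ FOLLOW(S) ⊇ {$}; new: +{$}
  S→a B: FOLLOW(B) ⊇ FOLLOW(S) ⊇ {$}; new: +{$}
  S: {$}  A: {$,a}  B: {$}
[2] (stable)
  S: {$}  A: {$,a}  B: {$}

FOLLOW(A) = ["$", "a"]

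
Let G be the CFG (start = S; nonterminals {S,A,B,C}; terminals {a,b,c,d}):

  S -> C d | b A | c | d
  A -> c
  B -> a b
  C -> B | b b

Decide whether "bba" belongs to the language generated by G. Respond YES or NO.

Convert to CNF:
  S -> C T2 | T1 A | c | d
  A -> c
  B -> T0 T1
  C -> T0 T1 | T1 T1
  T0 -> a
  T1 -> b
  T2 -> d

CYK table (by increasing span):
  [0..0]={T1}  "b"  orig:{}
  [1..1]={T1}  "b"  orig:{}
  [2..2]={T0}  "a"  orig:{}
  [0..1]={C}  "bb"
  [1..2]=∅  "ba"
  [0..2]=∅  "bba"

S ∉ T[0,2] ⇒ NO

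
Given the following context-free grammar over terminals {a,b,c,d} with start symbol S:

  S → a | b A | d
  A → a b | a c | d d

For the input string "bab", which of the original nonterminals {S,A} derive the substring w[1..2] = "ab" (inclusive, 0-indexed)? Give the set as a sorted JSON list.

Convert to CNF:
  S -> T1 A | a | d
  A -> T0 T1 | T0 T2 | T3 T3
  T0 -> a
  T1 -> b
  T2 -> c
  T3 -> d

Fill CYK table bottom-up, restricted to cells inside w[1..2]:
  [1..1]={S,T0}  "a"  orig:{S}
  [2..2]={T1}  "b"  orig:{}
  [1..2]={A}  "ab"

Original NTs in T[1,2] deriving "ab": ["A"]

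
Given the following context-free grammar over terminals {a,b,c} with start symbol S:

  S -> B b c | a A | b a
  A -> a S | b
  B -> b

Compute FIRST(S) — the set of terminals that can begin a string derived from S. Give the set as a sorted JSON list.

Compute FIRST by fixpoint:
[1]
  A via A→a S: +{a}
  A via A→b: +{b}
  B via B→b: +{b}
  S via S→B b c: +{b}
  S via S→a A: +{a}
  S: {a,b}  A: {a,b}  B: {b}
[2] done
  S: {a,b}  A: {a,b}  B: {b}

FIRST(S) = ["a", "b"]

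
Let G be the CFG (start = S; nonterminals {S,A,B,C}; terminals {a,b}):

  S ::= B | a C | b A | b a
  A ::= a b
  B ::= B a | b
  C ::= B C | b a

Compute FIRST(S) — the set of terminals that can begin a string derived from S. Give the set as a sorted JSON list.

Compute FIRST by fixpoint:
[1]
  A via A→a b: +{a}
  B via B→b: +{b}
  C via C→B C: +{b}
  S via S→B: +{b}
  S via S→a C: +{a}
  FIRST(S)={a,b}  FIRST(A)={a}  FIRST(B)={b}  FIRST(C)={b}
[2] (no change)
  FIRST(S)={a,b}  FIRST(A)={a}  FIRST(B)={b}  FIRST(C)={b}

FIRST(S) = ["a", "b"]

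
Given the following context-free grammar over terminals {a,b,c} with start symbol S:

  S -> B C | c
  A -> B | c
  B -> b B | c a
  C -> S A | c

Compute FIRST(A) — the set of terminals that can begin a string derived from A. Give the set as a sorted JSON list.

FIRST iteration:
pass 1:
  A via A→c: +{c}
  B via B→b B: +{b}
  B via B→c a: +{c}
  C via C→c: +{c}
  S via S→B C: +{b,c}
  S: {b,c}  A: {c}  B: {b,c}  C: {c}
pass 2:
  A via A→B: +{b}
  C via C→S A: +{b}
  S: {b,c}  A: {b,c}  B: {b,c}  C: {b,c}
pass 3: — fixpoint
  S: {b,c}  A: {b,c}  B: {b,c}  C: {b,c}

FIRST(A) = ["b", "c"]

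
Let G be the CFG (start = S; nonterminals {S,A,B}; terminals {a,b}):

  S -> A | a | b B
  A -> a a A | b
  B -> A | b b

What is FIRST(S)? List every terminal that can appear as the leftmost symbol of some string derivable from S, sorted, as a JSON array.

FIRST iteration:
pass 1:
  A via A→a a A: +{a}
  A via A→b: +{b}
  B via B→A: +{a,b}
  S via S→A: +{a,b}
  FIRST[S]={a,b}  FIRST[A]={a,b}  FIRST[B]={a,b}
pass 2: done
  FIRST[S]={a,b}  FIRST[A]={a,b}  FIRST[B]={a,b}

FIRST(S) = ["a", "b"]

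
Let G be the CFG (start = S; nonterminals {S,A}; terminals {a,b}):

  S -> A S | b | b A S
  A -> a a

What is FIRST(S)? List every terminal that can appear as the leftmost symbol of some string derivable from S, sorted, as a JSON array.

FIRST iteration:
[1]
  A via A→a a: +{a}
  S via S→A S: +{a}
  S via S→b: +{b}
  S: {a,b}  A: {a}
[2] (no change)
  S: {a,b}  A: {a}

FIRST(S) = ["a", "b"]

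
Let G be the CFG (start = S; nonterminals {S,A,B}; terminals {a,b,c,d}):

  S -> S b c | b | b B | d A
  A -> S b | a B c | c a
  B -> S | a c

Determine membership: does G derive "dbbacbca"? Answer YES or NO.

CNF form of G:
  S -> S X6 | T0 B | T3 A | b
  A -> S T0 | T1 X4 | T2 T1
  B -> S X5 | T0 B | T1 T2 | T3 A | b
  T0 -> b
  T1 -> a
  T2 -> c
  T3 -> d
  X4 -> B T2
  X5 -> T0 T2
  X6 -> T0 T2

CYK table (by increasing span):
  T[0,0] 'd' = {T3}  orig:{}
  T[1,1] 'b' = {B,S,T0}  orig:{B,S}
  T[2,2] 'b' = {B,S,T0}  orig:{B,S}
  T[3,3] 'a' = {T1}  orig:{}
  T[4,4] 'c' = {T2}  orig:{}
  T[5,5] 'b' = {B,S,T0}  orig:{B,S}
  T[6,6] 'c' = {T2}  orig:{}
  T[7,7] 'a' = {T1}  orig:{}
  T[0,1] 'db' = ∅
  T[1,2] 'bb' = {A,B,S}
  T[2,3] 'ba' = ∅
  T[3,4] 'ac' = {B}
  T[4,5] 'cb' = ∅
  T[5,6] 'bc' = {X4,X5,X6}  orig:{}
  T[6,7] 'ca' = {A}
  T[0,2] 'dbb' = {B,S}
  T[1,3] 'bba' = ∅
  T[2,4] 'bac' = {B,S}
  T[3,5] 'acb' = ∅
  T[4,6] 'cbc' = ∅
  T[5,7] 'bca' = ∅
  T[0,3] 'dbba' = ∅
  T[1,4] 'bbac' = {B,S}
  T[2,5] 'bacb' = {A}
  T[3,6] 'acbc' = ∅
  T[4,7] 'cbca' = ∅
  T[0,4] 'dbbac' = ∅
  T[1,5] 'bbacb' = {A}
  T[2,6] 'bacbc' = {B,S}
  T[3,7] 'acbca' = ∅
  T[0,5] 'dbbacb' = {B,S}
  T[1,6] 'bbacbc' = {B,S}
  T[2,7] 'bacbca' = ∅
  T[0,6] 'dbbacbc' = {X4}  orig:{}
  T[1,7] 'bbacbca' = ∅
  T[0,7] 'dbbacbca' = ∅

S ∉ T[0,7] ⇒ NO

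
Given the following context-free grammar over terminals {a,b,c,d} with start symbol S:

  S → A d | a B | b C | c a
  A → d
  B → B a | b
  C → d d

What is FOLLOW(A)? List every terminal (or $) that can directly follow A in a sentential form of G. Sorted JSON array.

FIRST sets, iterate to fixpoint:
round 1:
  A via A→d: +{d}
  B via B→b: +{b}
  C via C→d d: +{d}
  S via S→A d: +{d}
  S via S→a B: +{a}
  S via S→b C: +{b}
  S via S→c a: +{c}
  S: {a,b,c,d}  A: {d}  B: {b}  C: {d}
round 2: — fixpoint
  S: {a,b,c,d}  A: {d}  B: {b}  C: {d}

FOLLOW sets:
seed FOLLOW(S) with $
iter 1:
  B→B a: FOLLOW(B) ⊇ FIRST(a) = {a}; new: +{a}
  S→A d: FOLLOW(A) ⊇ FIRST(d) = {d}; new: +{d}
  S→a B: FOLLOW(B) ⊇ FOLLOW(S) ⊇ {$}; new: +{$}
  S→b C: FOLLOW(C) ⊇ FOLLOW(S) ⊇ {$}; new: +{$}
  S: {$}  A: {d}  B: {$,a}  C: {$}
iter 2: — fixpoint
  S: {$}  A: {d}  B: {$,a}  C: {$}

FOLLOW(A) = ["d"]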